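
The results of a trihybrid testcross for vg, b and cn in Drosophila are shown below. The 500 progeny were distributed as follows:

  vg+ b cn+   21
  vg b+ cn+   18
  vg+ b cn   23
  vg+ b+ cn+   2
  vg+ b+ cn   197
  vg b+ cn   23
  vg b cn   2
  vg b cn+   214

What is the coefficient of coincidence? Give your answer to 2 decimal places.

0.93

The two most frequent reciprocal classes, vg+ b+ cn and vg b cn+, are the parental types, so the F1 was vg+ b+ cn / vg b cn+.
The two rarest classes, vg+ b+ cn+ and vg b cn, are the double crossovers. Comparing them with the parentals, only the cn allele has switched, so cn is the middle locus and the order is vg – cn – b.
vg–cn: (44 + 4)/500 = 0.0960; cn–b: (41 + 4)/500 = 0.0900.
Expected DCO frequency = 0.0960 × 0.0900 ≈ 0.00864; observed = 4/500 ≈ 0.00800.
Coefficient of coincidence = 0.00800/0.00864 ≈ 0.93.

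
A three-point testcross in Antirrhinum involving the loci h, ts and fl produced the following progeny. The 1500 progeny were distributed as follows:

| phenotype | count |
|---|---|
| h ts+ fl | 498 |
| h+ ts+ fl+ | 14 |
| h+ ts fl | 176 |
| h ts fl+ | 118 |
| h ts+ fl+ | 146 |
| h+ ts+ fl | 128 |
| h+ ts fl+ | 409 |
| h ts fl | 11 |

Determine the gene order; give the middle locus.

ts

The two most frequent reciprocal classes, h+ ts fl+ and h ts+ fl, are the parental types, so the F1 was h+ ts fl+ / h ts+ fl.
The two rarest classes, h+ ts+ fl+ and h ts fl, are the double crossovers. Comparing them with the parentals, only the ts allele has switched, so ts is the middle locus and the order is h – ts – fl.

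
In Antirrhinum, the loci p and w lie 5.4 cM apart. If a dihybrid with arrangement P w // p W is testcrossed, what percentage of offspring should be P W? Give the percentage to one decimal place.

2.7%

A map distance of 5.4 cM corresponds to a recombination frequency of 0.054.
The F1 is P w / p W, so P W is a recombinant gamete class with expected frequency r/2 = 0.054/2 = 0.0270.
That is 0.0270 = 2.7% of the progeny.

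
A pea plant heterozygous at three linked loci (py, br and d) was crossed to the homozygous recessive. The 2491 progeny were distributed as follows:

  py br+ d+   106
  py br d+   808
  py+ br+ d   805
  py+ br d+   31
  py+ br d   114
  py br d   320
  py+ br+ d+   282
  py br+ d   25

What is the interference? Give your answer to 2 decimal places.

0.23

The two most frequent reciprocal classes, py+ br+ d and py br d+, are the parental types, so the F1 was py+ br+ d / py br d+.
The two rarest classes, py br+ d and py+ br d+, are the double crossovers. Comparing them with the parentals, only the py allele has switched, so py is the middle locus and the order is d – py – br.
d–py: (602 + 56)/2491 = 0.2642; py–br: (220 + 56)/2491 = 0.1108.
Expected DCO frequency = 0.2642 × 0.1108 ≈ 0.02927; observed = 56/2491 ≈ 0.02248.
Coefficient of coincidence = 0.02248/0.02927 ≈ 0.77; interference = 1 − 0.77 = 0.23.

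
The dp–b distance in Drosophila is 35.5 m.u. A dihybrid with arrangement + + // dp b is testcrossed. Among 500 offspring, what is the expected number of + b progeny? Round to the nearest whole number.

A map distance of 35.5 m.u. corresponds to a recombination frequency of 0.355.
The F1 is + + / dp b, so + b is a recombinant gamete class with expected frequency r/2 = 0.355/2 = 0.1775.
Expected number = 0.1775 × 500 = 88.75 ≈ 89.

89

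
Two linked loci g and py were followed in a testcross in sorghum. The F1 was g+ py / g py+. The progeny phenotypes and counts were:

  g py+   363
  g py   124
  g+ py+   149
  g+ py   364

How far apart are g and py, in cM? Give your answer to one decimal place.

The recombinant classes are g+ py+ and g py: 149 + 124 = 273.
Recombination frequency = 273/1000 = 0.2730 ≈ 27.3%, i.e. 27.3 cM.

27.3 cM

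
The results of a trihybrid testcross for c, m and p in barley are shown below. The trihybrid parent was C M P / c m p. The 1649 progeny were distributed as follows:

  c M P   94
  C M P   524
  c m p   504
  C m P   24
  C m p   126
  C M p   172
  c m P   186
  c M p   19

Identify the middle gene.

m

The two rarest classes, C m P and c M p, are the double crossovers. Comparing them with the parentals, only the m allele has switched, so m is the middle locus and the order is c – m – p.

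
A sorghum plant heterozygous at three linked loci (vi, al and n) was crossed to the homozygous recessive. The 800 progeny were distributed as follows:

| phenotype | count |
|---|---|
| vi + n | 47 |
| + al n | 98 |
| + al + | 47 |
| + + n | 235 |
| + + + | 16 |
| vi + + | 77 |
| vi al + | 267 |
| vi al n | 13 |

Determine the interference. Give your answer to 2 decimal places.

The two most frequent reciprocal classes, + + n and vi al +, are the parental types, so the F1 was + + n / vi al +.
The two rarest classes, + + + and vi al n, are the double crossovers. Comparing them with the parentals, only the n allele has switched, so n is the middle locus and the order is vi – n – al.
vi–n: (94 + 29)/800 = 0.1537; n–al: (175 + 29)/800 = 0.2550.
Expected DCO frequency = 0.1537 × 0.2550 ≈ 0.03919; observed = 29/800 ≈ 0.03625.
Coefficient of coincidence = 0.03625/0.03919 ≈ 0.92; interference = 1 − 0.92 = 0.08.

0.08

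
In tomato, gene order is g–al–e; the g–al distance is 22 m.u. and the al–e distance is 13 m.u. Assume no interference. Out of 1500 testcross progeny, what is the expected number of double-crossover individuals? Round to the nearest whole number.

43

Map distances give recombination frequencies of 0.220 and 0.130 for the two intervals.
With no interference, expected double-crossover frequency = 0.220 × 0.130 = 0.02860.
Expected number = 0.02860 × 1500 = 42.90 ≈ 43.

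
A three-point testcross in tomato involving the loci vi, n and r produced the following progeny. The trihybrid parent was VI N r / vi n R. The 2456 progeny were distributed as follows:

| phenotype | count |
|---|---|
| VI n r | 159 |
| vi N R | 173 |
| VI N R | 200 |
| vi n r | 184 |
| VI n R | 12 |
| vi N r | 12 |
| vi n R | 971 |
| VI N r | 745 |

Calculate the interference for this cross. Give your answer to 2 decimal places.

The two rarest classes, vi N r and VI n R, are the double crossovers. Comparing them with the parentals, only the vi allele has switched, so vi is the middle locus and the order is r – vi – n.
r–vi: (384 + 24)/2456 = 0.1661; vi–n: (332 + 24)/2456 = 0.1450.
Expected DCO frequency = 0.1661 × 0.1450 ≈ 0.02408; observed = 24/2456 ≈ 0.00977.
Coefficient of coincidence = 0.00977/0.02408 ≈ 0.41; interference = 1 − 0.41 = 0.59.

0.59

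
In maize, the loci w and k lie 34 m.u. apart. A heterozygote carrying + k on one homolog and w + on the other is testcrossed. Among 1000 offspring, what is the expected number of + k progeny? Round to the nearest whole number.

330

A map distance of 34 m.u. corresponds to a recombination frequency of 0.340.
The F1 is + k / w +, so + k is a parental gamete class with expected frequency (1 − r)/2 = 0.660/2 = 0.3300.
Expected number = 0.3300 × 1000 = 330.00 ≈ 330.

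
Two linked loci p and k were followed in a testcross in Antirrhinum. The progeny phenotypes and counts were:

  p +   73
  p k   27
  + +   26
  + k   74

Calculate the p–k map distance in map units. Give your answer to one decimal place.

The two most frequent classes, + k (74) and p + (73), are the parental types, so the F1 was + k / p +.
The recombinant classes are + + and p k: 26 + 27 = 53.
Recombination frequency = 53/200 = 0.2650 ≈ 26.5%, i.e. 26.5 map units.

26.5 map units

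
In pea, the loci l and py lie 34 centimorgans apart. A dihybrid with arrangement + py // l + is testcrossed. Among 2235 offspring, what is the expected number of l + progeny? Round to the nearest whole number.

738

A map distance of 34 centimorgans corresponds to a recombination frequency of 0.340.
The F1 is + py / l +, so l + is a parental gamete class with expected frequency (1 − r)/2 = 0.660/2 = 0.3300.
Expected number = 0.3300 × 2235 = 737.55 ≈ 738.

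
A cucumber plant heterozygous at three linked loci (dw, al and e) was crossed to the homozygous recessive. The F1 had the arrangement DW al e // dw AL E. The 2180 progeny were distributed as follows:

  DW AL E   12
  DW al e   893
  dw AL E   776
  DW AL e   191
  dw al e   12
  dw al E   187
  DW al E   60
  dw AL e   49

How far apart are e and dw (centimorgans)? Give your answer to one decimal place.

6.1 centimorgans

The two rarest classes, dw al e and DW AL E, are the double crossovers. Comparing them with the parentals, only the dw allele has switched, so dw is the middle locus and the order is al – dw – e.
Crossovers in the dw–e interval produce the single-crossover classes DW al E and dw AL e (60 + 49 = 109) plus the double crossovers (24).
RF(dw–e) = (109 + 24) / 2180 = 133/2180 = 0.0610 → 6.1 centimorgans.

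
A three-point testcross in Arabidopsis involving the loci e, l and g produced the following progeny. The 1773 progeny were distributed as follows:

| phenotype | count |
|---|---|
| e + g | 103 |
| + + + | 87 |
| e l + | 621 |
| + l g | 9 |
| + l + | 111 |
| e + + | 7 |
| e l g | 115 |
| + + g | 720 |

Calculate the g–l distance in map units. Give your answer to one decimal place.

The two most frequent reciprocal classes, e l + and + + g, are the parental types, so the F1 was e l + / + + g.
The two rarest classes, e + + and + l g, are the double crossovers. Comparing them with the parentals, only the l allele has switched, so l is the middle locus and the order is e – l – g.
Crossovers in the l–g interval produce the single-crossover classes e l g and + + + (115 + 87 = 202) plus the double crossovers (16).
RF(l–g) = (202 + 16) / 1773 = 218/1773 = 0.1230 → 12.3 map units.

12.3 map units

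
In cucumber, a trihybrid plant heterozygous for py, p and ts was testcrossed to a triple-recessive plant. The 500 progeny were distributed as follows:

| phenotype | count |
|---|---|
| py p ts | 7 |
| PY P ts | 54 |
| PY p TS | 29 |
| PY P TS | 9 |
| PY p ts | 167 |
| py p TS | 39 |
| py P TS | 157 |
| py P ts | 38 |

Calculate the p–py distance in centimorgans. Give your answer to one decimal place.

The two most frequent reciprocal classes, py P TS and PY p ts, are the parental types, so the F1 was py P TS / PY p ts.
The two rarest classes, PY P TS and py p ts, are the double crossovers. Comparing them with the parentals, only the py allele has switched, so py is the middle locus and the order is ts – py – p.
Crossovers in the py–p interval produce the single-crossover classes py p TS and PY P ts (39 + 54 = 93) plus the double crossovers (16).
RF(py–p) = (93 + 16) / 500 = 109/500 = 0.2180 → 21.8 centimorgans.

21.8 centimorgans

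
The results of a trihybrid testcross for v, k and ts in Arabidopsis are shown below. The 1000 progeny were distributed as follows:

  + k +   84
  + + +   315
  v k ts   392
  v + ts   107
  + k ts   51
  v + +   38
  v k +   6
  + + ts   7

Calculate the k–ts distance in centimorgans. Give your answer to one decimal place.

20.4 centimorgans

The two most frequent reciprocal classes, + + + and v k ts, are the parental types, so the F1 was + + + / v k ts.
The two rarest classes, + + ts and v k +, are the double crossovers. Comparing them with the parentals, only the ts allele has switched, so ts is the middle locus and the order is k – ts – v.
Crossovers in the k–ts interval produce the single-crossover classes + k + and v + ts (84 + 107 = 191) plus the double crossovers (13).
RF(k–ts) = (191 + 13) / 1000 = 204/1000 = 0.2040 → 20.4 centimorgans.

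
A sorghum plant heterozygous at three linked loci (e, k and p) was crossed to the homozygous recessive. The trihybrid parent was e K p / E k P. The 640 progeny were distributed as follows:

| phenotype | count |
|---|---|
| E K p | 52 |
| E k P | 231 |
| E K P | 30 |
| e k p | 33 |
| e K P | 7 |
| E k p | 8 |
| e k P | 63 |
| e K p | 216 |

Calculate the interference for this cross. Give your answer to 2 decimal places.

The two rarest classes, e K P and E k p, are the double crossovers. Comparing them with the parentals, only the p allele has switched, so p is the middle locus and the order is k – p – e.
k–p: (63 + 15)/640 = 0.1219; p–e: (115 + 15)/640 = 0.2031.
Expected DCO frequency = 0.1219 × 0.2031 ≈ 0.02476; observed = 15/640 ≈ 0.02344.
Coefficient of coincidence = 0.02344/0.02476 ≈ 0.95; interference = 1 − 0.95 = 0.05.

0.05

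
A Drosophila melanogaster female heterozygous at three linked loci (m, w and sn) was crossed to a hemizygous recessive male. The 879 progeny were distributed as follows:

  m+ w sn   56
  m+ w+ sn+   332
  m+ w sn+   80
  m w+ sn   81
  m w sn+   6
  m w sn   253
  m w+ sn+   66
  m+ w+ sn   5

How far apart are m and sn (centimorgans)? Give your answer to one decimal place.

The two most frequent reciprocal classes, m+ w+ sn+ and m w sn, are the parental types, so the F1 was m+ w+ sn+ / m w sn.
The two rarest classes, m+ w+ sn and m w sn+, are the double crossovers. Comparing them with the parentals, only the sn allele has switched, so sn is the middle locus and the order is w – sn – m.
Crossovers in the sn–m interval produce the single-crossover classes m w+ sn+ and m+ w sn (66 + 56 = 122) plus the double crossovers (11).
RF(sn–m) = (122 + 11) / 879 = 133/879 = 0.1513 → 15.1 centimorgans.

15.1 centimorgans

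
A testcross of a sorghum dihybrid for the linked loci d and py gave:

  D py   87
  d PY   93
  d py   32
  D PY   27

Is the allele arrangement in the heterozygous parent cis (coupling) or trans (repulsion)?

The two most frequent classes are D py (87) and d PY (93); these are the parental (non-recombinant) types.
So the F1 carried D py on one chromosome and d PY on the other — the recessive alleles are on opposite chromosomes (trans / repulsion).

trans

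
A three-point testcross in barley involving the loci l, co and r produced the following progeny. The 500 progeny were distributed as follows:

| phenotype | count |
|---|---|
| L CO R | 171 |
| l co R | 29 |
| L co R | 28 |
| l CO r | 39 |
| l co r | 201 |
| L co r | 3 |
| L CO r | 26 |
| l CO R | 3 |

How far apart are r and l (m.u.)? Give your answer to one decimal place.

The two most frequent reciprocal classes, l co r and L CO R, are the parental types, so the F1 was l co r / L CO R.
The two rarest classes, L co r and l CO R, are the double crossovers. Comparing them with the parentals, only the l allele has switched, so l is the middle locus and the order is co – l – r.
Crossovers in the l–r interval produce the single-crossover classes l co R and L CO r (29 + 26 = 55) plus the double crossovers (6).
RF(l–r) = (55 + 6) / 500 = 61/500 = 0.1220 → 12.2 m.u.

12.2 m.u.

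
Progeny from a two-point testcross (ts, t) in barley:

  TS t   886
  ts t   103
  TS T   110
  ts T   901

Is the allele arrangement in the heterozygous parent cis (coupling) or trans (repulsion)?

The two most frequent classes are TS t (886) and ts T (901); these are the parental (non-recombinant) types.
So the F1 carried TS t on one chromosome and ts T on the other — the recessive alleles are on opposite chromosomes (trans / repulsion).

trans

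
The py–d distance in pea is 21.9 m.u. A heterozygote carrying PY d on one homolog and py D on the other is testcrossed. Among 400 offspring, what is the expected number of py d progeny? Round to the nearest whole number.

A map distance of 21.9 m.u. corresponds to a recombination frequency of 0.219.
The F1 is PY d / py D, so py d is a recombinant gamete class with expected frequency r/2 = 0.219/2 = 0.1095.
Expected number = 0.1095 × 400 = 43.80 ≈ 44.

44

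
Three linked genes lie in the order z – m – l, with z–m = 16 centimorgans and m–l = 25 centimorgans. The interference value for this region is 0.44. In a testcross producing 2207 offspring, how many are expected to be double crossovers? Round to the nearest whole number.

49

Map distances give recombination frequencies of 0.160 and 0.250 for the two intervals.
With interference 0.44 (so coincidence = 0.56), expected double-crossover frequency = 0.160 × 0.250 × 0.56 = 0.02240.
Expected number = 0.02240 × 2207 = 49.44 ≈ 49.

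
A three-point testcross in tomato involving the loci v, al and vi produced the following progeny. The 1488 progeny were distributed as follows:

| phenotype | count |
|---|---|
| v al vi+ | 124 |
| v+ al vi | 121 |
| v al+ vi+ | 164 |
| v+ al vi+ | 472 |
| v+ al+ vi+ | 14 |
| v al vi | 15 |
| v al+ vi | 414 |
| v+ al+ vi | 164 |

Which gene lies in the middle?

The two most frequent reciprocal classes, v al+ vi and v+ al vi+, are the parental types, so the F1 was v al+ vi / v+ al vi+.
The two rarest classes, v al vi and v+ al+ vi+, are the double crossovers. Comparing them with the parentals, only the al allele has switched, so al is the middle locus and the order is v – al – vi.

al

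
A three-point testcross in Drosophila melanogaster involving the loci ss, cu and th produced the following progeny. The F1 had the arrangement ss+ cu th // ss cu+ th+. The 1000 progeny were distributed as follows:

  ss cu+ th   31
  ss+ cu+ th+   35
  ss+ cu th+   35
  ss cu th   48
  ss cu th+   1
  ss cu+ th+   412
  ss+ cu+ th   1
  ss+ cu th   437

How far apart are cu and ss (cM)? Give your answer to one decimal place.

The two rarest classes, ss+ cu+ th and ss cu th+, are the double crossovers. Comparing them with the parentals, only the cu allele has switched, so cu is the middle locus and the order is th – cu – ss.
Crossovers in the cu–ss interval produce the single-crossover classes ss cu th and ss+ cu+ th+ (48 + 35 = 83) plus the double crossovers (2).
RF(cu–ss) = (83 + 2) / 1000 = 85/1000 = 0.0850 → 8.5 cM.

8.5 cM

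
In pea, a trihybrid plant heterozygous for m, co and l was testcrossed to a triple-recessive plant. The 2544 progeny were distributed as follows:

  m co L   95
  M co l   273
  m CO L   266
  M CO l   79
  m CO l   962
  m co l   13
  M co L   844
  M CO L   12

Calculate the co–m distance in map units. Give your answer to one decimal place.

7.8 map units

The two most frequent reciprocal classes, M co L and m CO l, are the parental types, so the F1 was M co L / m CO l.
The two rarest classes, M CO L and m co l, are the double crossovers. Comparing them with the parentals, only the co allele has switched, so co is the middle locus and the order is l – co – m.
Crossovers in the co–m interval produce the single-crossover classes m co L and M CO l (95 + 79 = 174) plus the double crossovers (25).
RF(co–m) = (174 + 25) / 2544 = 199/2544 = 0.0782 → 7.8 map units.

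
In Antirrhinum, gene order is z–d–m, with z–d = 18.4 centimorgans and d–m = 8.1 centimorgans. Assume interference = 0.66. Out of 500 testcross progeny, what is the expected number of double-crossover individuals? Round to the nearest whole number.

3

Map distances give recombination frequencies of 0.184 and 0.081 for the two intervals.
With interference 0.66 (so coincidence = 0.34), expected double-crossover frequency = 0.184 × 0.081 × 0.34 = 0.00507.
Expected number = 0.00507 × 500 = 2.53 ≈ 3.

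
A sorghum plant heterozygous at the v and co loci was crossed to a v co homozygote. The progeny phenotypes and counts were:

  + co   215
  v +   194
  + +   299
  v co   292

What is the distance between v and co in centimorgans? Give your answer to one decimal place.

The two most frequent classes, + + (299) and v co (292), are the parental types, so the F1 was + + / v co.
The recombinant classes are + co and v +: 215 + 194 = 409.
Recombination frequency = 409/1000 = 0.4090 ≈ 40.9%, i.e. 40.9 centimorgans.

40.9 centimorgans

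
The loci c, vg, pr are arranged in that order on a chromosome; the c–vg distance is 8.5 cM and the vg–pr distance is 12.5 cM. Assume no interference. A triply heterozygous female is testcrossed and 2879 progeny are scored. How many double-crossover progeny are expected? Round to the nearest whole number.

31

Map distances give recombination frequencies of 0.085 and 0.125 for the two intervals.
With no interference, expected double-crossover frequency = 0.085 × 0.125 = 0.01063.
Expected number = 0.01063 × 2879 = 30.59 ≈ 31.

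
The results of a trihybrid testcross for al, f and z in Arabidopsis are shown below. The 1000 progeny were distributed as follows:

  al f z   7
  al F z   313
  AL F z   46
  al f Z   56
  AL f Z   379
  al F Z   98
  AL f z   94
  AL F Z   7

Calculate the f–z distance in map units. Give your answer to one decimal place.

20.6 map units

The two most frequent reciprocal classes, AL f Z and al F z, are the parental types, so the F1 was AL f Z / al F z.
The two rarest classes, AL F Z and al f z, are the double crossovers. Comparing them with the parentals, only the f allele has switched, so f is the middle locus and the order is z – f – al.
Crossovers in the z–f interval produce the single-crossover classes AL f z and al F Z (94 + 98 = 192) plus the double crossovers (14).
RF(z–f) = (192 + 14) / 1000 = 206/1000 = 0.2060 → 20.6 map units.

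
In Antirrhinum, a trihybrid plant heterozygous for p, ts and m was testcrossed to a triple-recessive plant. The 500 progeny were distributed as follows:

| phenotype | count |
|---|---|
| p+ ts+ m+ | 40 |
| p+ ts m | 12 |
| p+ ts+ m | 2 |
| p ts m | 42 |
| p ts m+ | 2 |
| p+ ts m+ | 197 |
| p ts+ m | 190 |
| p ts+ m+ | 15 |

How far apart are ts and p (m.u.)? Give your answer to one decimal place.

The two most frequent reciprocal classes, p ts+ m and p+ ts m+, are the parental types, so the F1 was p ts+ m / p+ ts m+.
The two rarest classes, p+ ts+ m and p ts m+, are the double crossovers. Comparing them with the parentals, only the p allele has switched, so p is the middle locus and the order is ts – p – m.
Crossovers in the ts–p interval produce the single-crossover classes p ts m and p+ ts+ m+ (42 + 40 = 82) plus the double crossovers (4).
RF(ts–p) = (82 + 4) / 500 = 86/500 = 0.1720 → 17.2 m.u.

17.2 m.u.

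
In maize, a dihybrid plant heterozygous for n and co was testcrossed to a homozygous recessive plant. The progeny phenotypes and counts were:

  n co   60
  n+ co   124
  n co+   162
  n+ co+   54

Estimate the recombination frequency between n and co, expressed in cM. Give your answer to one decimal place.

28.5 cM

The two most frequent classes, n+ co (124) and n co+ (162), are the parental types, so the F1 was n+ co / n co+.
The recombinant classes are n+ co+ and n co: 54 + 60 = 114.
Recombination frequency = 114/400 = 0.2850 ≈ 28.5%, i.e. 28.5 cM.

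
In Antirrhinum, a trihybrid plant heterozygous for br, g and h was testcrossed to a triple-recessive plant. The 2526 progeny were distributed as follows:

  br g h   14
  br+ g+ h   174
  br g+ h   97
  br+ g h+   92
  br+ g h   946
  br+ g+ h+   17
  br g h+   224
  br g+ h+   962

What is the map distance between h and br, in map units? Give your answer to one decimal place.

The two most frequent reciprocal classes, br+ g h and br g+ h+, are the parental types, so the F1 was br+ g h / br g+ h+.
The two rarest classes, br g h and br+ g+ h+, are the double crossovers. Comparing them with the parentals, only the br allele has switched, so br is the middle locus and the order is h – br – g.
Crossovers in the h–br interval produce the single-crossover classes br+ g h+ and br g+ h (92 + 97 = 189) plus the double crossovers (31).
RF(h–br) = (189 + 31) / 2526 = 220/2526 = 0.0871 → 8.7 map units.

8.7 map units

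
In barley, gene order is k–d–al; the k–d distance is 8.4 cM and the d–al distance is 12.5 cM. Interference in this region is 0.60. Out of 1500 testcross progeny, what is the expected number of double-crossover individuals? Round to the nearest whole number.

6

Map distances give recombination frequencies of 0.084 and 0.125 for the two intervals.
With interference 0.60 (so coincidence = 0.40), expected double-crossover frequency = 0.084 × 0.125 × 0.40 = 0.00420.
Expected number = 0.00420 × 1500 = 6.30 ≈ 6.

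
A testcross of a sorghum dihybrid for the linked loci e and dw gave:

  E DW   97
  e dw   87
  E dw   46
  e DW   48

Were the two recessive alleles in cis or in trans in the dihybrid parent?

The two most frequent classes are E DW (97) and e dw (87); these are the parental (non-recombinant) types.
So the F1 carried E DW on one chromosome and e dw on the other — the recessive alleles are on the same chromosome (cis / coupling).

cis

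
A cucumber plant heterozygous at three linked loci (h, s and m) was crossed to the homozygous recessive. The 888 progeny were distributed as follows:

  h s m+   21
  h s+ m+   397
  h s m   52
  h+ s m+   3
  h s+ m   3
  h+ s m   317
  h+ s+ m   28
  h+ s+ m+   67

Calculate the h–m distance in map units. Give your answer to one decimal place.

The two most frequent reciprocal classes, h+ s m and h s+ m+, are the parental types, so the F1 was h+ s m / h s+ m+.
The two rarest classes, h+ s m+ and h s+ m, are the double crossovers. Comparing them with the parentals, only the m allele has switched, so m is the middle locus and the order is h – m – s.
Crossovers in the h–m interval produce the single-crossover classes h s m and h+ s+ m+ (52 + 67 = 119) plus the double crossovers (6).
RF(h–m) = (119 + 6) / 888 = 125/888 = 0.1408 → 14.1 map units.

14.1 map units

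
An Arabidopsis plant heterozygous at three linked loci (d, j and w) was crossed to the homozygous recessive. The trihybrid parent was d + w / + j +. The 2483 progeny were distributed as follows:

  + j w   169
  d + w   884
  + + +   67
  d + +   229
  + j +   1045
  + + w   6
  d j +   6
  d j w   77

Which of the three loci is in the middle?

The two rarest classes, + + w and d j +, are the double crossovers. Comparing them with the parentals, only the d allele has switched, so d is the middle locus and the order is j – d – w.

d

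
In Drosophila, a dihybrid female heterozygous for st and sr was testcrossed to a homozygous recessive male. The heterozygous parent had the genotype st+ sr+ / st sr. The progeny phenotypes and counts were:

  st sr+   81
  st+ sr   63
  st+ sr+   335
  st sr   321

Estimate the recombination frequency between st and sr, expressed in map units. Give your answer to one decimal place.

18.0 map units

The recombinant classes are st+ sr and st sr+: 63 + 81 = 144.
Recombination frequency = 144/800 = 0.1800 ≈ 18.0%, i.e. 18.0 map units.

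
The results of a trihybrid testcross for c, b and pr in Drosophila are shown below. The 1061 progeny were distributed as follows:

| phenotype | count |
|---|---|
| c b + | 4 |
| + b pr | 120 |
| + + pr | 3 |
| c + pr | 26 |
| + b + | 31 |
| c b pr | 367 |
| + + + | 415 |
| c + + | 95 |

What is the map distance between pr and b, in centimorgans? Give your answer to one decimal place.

6.0 centimorgans

The two most frequent reciprocal classes, + + + and c b pr, are the parental types, so the F1 was + + + / c b pr.
The two rarest classes, + + pr and c b +, are the double crossovers. Comparing them with the parentals, only the pr allele has switched, so pr is the middle locus and the order is b – pr – c.
Crossovers in the b–pr interval produce the single-crossover classes + b + and c + pr (31 + 26 = 57) plus the double crossovers (7).
RF(b–pr) = (57 + 7) / 1061 = 64/1061 = 0.0603 → 6.0 centimorgans.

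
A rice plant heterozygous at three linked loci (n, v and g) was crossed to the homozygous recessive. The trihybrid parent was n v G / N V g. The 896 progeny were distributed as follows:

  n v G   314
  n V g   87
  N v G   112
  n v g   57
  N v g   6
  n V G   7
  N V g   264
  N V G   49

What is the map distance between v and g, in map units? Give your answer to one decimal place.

The two rarest classes, n V G and N v g, are the double crossovers. Comparing them with the parentals, only the v allele has switched, so v is the middle locus and the order is g – v – n.
Crossovers in the g–v interval produce the single-crossover classes n v g and N V G (57 + 49 = 106) plus the double crossovers (13).
RF(g–v) = (106 + 13) / 896 = 119/896 = 0.1328 → 13.3 map units.

13.3 map units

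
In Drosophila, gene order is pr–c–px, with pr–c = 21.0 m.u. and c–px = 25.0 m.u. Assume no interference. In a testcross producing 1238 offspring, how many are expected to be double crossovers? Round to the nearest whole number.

65

Map distances give recombination frequencies of 0.210 and 0.250 for the two intervals.
With no interference, expected double-crossover frequency = 0.210 × 0.250 = 0.05250.
Expected number = 0.05250 × 1238 = 65.00 ≈ 65.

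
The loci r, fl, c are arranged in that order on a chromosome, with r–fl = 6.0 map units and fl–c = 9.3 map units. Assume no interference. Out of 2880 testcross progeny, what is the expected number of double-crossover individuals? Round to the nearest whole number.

16

Map distances give recombination frequencies of 0.060 and 0.093 for the two intervals.
With no interference, expected double-crossover frequency = 0.060 × 0.093 = 0.00558.
Expected number = 0.00558 × 2880 = 16.07 ≈ 16.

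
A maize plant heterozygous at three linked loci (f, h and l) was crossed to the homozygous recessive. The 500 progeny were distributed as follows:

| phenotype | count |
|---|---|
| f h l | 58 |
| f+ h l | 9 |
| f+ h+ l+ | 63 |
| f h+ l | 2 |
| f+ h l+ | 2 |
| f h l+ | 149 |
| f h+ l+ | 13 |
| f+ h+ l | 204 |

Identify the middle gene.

The two most frequent reciprocal classes, f+ h+ l and f h l+, are the parental types, so the F1 was f+ h+ l / f h l+.
The two rarest classes, f h+ l and f+ h l+, are the double crossovers. Comparing them with the parentals, only the f allele has switched, so f is the middle locus and the order is h – f – l.

f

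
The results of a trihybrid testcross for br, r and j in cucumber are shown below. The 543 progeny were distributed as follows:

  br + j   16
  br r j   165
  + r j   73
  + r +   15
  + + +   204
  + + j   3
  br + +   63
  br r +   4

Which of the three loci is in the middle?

j

The two most frequent reciprocal classes, br r j and + + +, are the parental types, so the F1 was br r j / + + +.
The two rarest classes, br r + and + + j, are the double crossovers. Comparing them with the parentals, only the j allele has switched, so j is the middle locus and the order is br – j – r.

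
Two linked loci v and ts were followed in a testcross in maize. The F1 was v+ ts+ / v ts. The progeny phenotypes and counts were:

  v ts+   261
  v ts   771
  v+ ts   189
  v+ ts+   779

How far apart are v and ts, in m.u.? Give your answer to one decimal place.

The recombinant classes are v+ ts and v ts+: 189 + 261 = 450.
Recombination frequency = 450/2000 = 0.2250 ≈ 22.5%, i.e. 22.5 m.u.

22.5 m.u.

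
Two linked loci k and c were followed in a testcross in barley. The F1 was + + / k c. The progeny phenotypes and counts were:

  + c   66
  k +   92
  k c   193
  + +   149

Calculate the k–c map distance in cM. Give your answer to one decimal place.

The recombinant classes are + c and k +: 66 + 92 = 158.
Recombination frequency = 158/500 = 0.3160 ≈ 31.6%, i.e. 31.6 cM.

31.6 cM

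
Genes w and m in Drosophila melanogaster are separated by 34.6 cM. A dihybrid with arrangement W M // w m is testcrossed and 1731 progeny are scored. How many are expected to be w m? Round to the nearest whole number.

A map distance of 34.6 cM corresponds to a recombination frequency of 0.346.
The F1 is W M / w m, so w m is a parental gamete class with expected frequency (1 − r)/2 = 0.654/2 = 0.3270.
Expected number = 0.3270 × 1731 = 566.04 ≈ 566.

566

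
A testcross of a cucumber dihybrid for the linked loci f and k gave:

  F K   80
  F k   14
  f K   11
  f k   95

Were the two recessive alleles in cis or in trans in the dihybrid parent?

The two most frequent classes are F K (80) and f k (95); these are the parental (non-recombinant) types.
So the F1 carried F K on one chromosome and f k on the other — the recessive alleles are on the same chromosome (cis / coupling).

cis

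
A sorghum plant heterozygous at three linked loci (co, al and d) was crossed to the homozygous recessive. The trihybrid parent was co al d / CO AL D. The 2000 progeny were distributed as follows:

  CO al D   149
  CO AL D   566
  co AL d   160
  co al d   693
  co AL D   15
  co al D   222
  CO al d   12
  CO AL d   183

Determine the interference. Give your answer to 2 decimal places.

0.63

The two rarest classes, CO al d and co AL D, are the double crossovers. Comparing them with the parentals, only the co allele has switched, so co is the middle locus and the order is d – co – al.
d–co: (405 + 27)/2000 = 0.2160; co–al: (309 + 27)/2000 = 0.1680.
Expected DCO frequency = 0.2160 × 0.1680 ≈ 0.03629; observed = 27/2000 ≈ 0.01350.
Coefficient of coincidence = 0.01350/0.03629 ≈ 0.37; interference = 1 − 0.37 = 0.63.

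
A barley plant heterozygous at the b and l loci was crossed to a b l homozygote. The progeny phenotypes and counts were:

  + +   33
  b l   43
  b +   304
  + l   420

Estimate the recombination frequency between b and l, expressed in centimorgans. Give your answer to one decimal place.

9.5 centimorgans

The two most frequent classes, + l (420) and b + (304), are the parental types, so the F1 was + l / b +.
The recombinant classes are + + and b l: 33 + 43 = 76.
Recombination frequency = 76/800 = 0.0950 ≈ 9.5%, i.e. 9.5 centimorgans.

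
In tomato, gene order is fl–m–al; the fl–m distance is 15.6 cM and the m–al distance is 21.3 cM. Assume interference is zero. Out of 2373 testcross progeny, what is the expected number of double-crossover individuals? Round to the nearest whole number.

Map distances give recombination frequencies of 0.156 and 0.213 for the two intervals.
With no interference, expected double-crossover frequency = 0.156 × 0.213 = 0.03323.
Expected number = 0.03323 × 2373 = 78.85 ≈ 79.

79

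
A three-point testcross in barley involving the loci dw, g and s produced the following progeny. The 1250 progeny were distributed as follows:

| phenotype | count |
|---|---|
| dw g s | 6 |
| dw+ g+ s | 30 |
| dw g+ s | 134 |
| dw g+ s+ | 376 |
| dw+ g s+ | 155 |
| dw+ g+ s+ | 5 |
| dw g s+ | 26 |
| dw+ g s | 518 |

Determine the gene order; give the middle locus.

dw

The two most frequent reciprocal classes, dw+ g s and dw g+ s+, are the parental types, so the F1 was dw+ g s / dw g+ s+.
The two rarest classes, dw g s and dw+ g+ s+, are the double crossovers. Comparing them with the parentals, only the dw allele has switched, so dw is the middle locus and the order is s – dw – g.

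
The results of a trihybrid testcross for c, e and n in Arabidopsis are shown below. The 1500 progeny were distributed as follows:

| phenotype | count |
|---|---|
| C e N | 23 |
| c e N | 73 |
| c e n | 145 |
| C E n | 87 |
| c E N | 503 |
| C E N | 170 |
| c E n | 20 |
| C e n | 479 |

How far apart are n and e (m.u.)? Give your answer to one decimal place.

The two most frequent reciprocal classes, C e n and c E N, are the parental types, so the F1 was C e n / c E N.
The two rarest classes, C e N and c E n, are the double crossovers. Comparing them with the parentals, only the n allele has switched, so n is the middle locus and the order is c – n – e.
Crossovers in the n–e interval produce the single-crossover classes C E n and c e N (87 + 73 = 160) plus the double crossovers (43).
RF(n–e) = (160 + 43) / 1500 = 203/1500 = 0.1353 → 13.5 m.u.

13.5 m.u.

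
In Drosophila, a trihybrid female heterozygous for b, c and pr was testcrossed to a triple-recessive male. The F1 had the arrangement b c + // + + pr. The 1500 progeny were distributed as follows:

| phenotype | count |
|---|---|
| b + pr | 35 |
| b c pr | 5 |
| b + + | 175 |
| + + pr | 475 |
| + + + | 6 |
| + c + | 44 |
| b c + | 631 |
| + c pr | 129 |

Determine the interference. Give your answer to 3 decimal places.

0.418

The two rarest classes, b c pr and + + +, are the double crossovers. Comparing them with the parentals, only the pr allele has switched, so pr is the middle locus and the order is b – pr – c.
b–pr: (79 + 11)/1500 = 0.0600; pr–c: (304 + 11)/1500 = 0.2100.
Expected DCO frequency = 0.0600 × 0.2100 ≈ 0.01260; observed = 11/1500 ≈ 0.00733.
Coefficient of coincidence = 0.00733/0.01260 ≈ 0.582; interference = 1 − 0.582 = 0.418.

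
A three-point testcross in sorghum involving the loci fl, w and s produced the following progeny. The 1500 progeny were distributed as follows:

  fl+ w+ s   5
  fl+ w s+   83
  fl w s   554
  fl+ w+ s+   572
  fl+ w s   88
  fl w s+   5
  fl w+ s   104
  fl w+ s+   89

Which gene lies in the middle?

The two most frequent reciprocal classes, fl w s and fl+ w+ s+, are the parental types, so the F1 was fl w s / fl+ w+ s+.
The two rarest classes, fl w s+ and fl+ w+ s, are the double crossovers. Comparing them with the parentals, only the s allele has switched, so s is the middle locus and the order is fl – s – w.

s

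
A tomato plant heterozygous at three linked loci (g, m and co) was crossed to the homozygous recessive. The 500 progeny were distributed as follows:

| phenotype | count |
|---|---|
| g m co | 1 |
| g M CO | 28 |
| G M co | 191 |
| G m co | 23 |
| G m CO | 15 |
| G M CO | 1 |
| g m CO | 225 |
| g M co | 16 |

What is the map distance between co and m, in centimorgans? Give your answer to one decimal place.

The two most frequent reciprocal classes, g m CO and G M co, are the parental types, so the F1 was g m CO / G M co.
The two rarest classes, g m co and G M CO, are the double crossovers. Comparing them with the parentals, only the co allele has switched, so co is the middle locus and the order is g – co – m.
Crossovers in the co–m interval produce the single-crossover classes g M CO and G m co (28 + 23 = 51) plus the double crossovers (2).
RF(co–m) = (51 + 2) / 500 = 53/500 = 0.1060 → 10.6 centimorgans.

10.6 centimorgans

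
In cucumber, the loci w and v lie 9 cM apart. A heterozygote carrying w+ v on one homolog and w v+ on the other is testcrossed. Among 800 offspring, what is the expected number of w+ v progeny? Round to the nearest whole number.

364

A map distance of 9 cM corresponds to a recombination frequency of 0.090.
The F1 is w+ v / w v+, so w+ v is a parental gamete class with expected frequency (1 − r)/2 = 0.910/2 = 0.4550.
Expected number = 0.4550 × 800 = 364.00 ≈ 364.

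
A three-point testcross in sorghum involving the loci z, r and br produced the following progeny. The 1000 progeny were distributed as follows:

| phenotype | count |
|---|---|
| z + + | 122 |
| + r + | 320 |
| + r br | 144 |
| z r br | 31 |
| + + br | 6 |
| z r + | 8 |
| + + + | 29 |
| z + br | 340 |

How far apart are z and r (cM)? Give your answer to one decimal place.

7.4 cM

The two most frequent reciprocal classes, + r + and z + br, are the parental types, so the F1 was + r + / z + br.
The two rarest classes, z r + and + + br, are the double crossovers. Comparing them with the parentals, only the z allele has switched, so z is the middle locus and the order is br – z – r.
Crossovers in the z–r interval produce the single-crossover classes + + + and z r br (29 + 31 = 60) plus the double crossovers (14).
RF(z–r) = (60 + 14) / 1000 = 74/1000 = 0.0740 → 7.4 cM.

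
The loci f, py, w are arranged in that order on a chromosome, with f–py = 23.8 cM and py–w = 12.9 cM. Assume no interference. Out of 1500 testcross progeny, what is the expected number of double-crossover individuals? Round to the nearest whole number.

46

Map distances give recombination frequencies of 0.238 and 0.129 for the two intervals.
With no interference, expected double-crossover frequency = 0.238 × 0.129 = 0.03070.
Expected number = 0.03070 × 1500 = 46.05 ≈ 46.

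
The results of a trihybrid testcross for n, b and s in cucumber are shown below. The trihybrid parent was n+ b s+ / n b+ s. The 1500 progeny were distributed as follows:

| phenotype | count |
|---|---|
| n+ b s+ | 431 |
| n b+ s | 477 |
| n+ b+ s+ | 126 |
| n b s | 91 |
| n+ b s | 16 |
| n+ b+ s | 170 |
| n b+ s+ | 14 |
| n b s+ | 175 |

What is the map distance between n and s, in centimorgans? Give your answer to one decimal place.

25.0 centimorgans

The two rarest classes, n+ b s and n b+ s+, are the double crossovers. Comparing them with the parentals, only the s allele has switched, so s is the middle locus and the order is b – s – n.
Crossovers in the s–n interval produce the single-crossover classes n b s+ and n+ b+ s (175 + 170 = 345) plus the double crossovers (30).
RF(s–n) = (345 + 30) / 1500 = 375/1500 = 0.2500 → 25.0 centimorgans.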